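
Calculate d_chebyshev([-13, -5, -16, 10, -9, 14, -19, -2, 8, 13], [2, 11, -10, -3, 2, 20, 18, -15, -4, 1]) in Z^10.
37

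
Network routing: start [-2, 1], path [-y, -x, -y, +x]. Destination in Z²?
(-2, -1)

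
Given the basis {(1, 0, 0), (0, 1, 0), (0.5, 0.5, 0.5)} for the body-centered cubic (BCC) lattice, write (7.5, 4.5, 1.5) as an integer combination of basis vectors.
6b₁ + 3b₂ + 3b₃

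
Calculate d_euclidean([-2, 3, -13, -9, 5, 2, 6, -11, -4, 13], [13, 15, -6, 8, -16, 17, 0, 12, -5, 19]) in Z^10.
44.441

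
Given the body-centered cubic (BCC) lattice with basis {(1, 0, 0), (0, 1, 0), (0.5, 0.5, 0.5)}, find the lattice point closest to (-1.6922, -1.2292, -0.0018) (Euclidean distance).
(-2, -1, 0)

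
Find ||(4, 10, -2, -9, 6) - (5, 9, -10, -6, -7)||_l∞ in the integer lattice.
13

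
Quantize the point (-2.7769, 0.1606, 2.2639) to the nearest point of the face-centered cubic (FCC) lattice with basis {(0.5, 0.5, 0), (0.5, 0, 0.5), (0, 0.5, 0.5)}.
(-3, 0, 2)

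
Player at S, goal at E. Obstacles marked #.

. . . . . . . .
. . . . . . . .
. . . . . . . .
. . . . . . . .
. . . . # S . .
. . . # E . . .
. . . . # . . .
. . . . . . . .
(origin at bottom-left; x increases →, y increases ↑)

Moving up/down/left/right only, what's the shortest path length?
2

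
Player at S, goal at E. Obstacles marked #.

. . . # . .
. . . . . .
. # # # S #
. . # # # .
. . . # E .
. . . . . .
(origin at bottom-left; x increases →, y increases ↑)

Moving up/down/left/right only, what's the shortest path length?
14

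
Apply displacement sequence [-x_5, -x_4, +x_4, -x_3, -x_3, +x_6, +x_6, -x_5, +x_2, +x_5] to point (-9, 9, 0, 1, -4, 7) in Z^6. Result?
(-9, 10, -2, 1, -5, 9)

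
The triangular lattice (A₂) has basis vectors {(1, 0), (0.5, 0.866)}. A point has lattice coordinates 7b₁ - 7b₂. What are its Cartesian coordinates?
(3.5, -6.062)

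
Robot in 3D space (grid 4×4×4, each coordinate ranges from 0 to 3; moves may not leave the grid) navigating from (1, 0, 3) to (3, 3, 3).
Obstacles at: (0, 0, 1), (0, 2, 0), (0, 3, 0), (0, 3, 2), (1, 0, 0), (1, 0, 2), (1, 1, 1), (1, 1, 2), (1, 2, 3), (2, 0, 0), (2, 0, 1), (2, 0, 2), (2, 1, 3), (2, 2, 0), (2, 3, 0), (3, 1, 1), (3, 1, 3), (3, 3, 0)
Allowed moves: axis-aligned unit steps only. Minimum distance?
7
(one shortest path: (1, 0, 3) → (0, 0, 3) → (0, 1, 3) → (0, 2, 3) → (0, 3, 3) → (1, 3, 3) → (2, 3, 3) → (3, 3, 3))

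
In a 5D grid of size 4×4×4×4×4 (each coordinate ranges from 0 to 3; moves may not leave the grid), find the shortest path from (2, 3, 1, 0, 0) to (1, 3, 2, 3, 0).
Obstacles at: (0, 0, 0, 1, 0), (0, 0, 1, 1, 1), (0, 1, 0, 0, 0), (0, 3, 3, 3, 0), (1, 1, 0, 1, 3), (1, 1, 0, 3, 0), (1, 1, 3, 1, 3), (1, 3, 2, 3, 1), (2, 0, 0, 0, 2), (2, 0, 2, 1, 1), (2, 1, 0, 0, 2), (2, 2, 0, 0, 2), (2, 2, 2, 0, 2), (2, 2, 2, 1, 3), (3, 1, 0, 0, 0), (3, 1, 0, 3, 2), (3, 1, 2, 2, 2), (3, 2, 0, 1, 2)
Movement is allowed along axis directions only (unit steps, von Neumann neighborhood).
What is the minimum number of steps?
5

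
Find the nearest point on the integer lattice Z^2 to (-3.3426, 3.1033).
(-3, 3)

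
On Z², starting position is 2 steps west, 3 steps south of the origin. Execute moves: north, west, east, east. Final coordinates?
(-1, -2)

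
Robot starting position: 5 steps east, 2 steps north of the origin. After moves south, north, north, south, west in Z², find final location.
(4, 2)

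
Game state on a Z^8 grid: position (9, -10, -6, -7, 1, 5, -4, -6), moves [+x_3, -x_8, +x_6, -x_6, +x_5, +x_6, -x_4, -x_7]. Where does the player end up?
(9, -10, -5, -8, 2, 6, -5, -7)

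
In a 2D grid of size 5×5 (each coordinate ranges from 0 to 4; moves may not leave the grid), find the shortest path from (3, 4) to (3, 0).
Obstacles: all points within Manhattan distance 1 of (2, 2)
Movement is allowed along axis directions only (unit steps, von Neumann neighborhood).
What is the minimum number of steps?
6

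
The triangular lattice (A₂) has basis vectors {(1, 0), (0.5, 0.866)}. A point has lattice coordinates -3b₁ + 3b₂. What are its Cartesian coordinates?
(-1.5, 2.598)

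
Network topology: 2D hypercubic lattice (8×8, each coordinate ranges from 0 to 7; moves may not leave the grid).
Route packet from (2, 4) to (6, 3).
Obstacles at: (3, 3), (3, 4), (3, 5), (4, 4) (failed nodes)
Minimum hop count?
7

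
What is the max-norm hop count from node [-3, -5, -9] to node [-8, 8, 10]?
19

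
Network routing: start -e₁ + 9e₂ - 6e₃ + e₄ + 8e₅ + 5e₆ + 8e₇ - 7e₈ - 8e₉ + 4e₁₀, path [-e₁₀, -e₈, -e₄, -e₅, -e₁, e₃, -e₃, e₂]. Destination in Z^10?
(-2, 10, -6, 0, 7, 5, 8, -8, -8, 3)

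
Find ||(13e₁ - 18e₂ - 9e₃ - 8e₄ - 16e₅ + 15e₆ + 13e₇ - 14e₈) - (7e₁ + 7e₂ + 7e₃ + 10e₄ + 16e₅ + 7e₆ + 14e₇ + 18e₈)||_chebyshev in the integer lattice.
32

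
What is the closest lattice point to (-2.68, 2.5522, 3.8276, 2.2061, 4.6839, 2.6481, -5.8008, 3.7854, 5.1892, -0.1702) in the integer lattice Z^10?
(-3, 3, 4, 2, 5, 3, -6, 4, 5, 0)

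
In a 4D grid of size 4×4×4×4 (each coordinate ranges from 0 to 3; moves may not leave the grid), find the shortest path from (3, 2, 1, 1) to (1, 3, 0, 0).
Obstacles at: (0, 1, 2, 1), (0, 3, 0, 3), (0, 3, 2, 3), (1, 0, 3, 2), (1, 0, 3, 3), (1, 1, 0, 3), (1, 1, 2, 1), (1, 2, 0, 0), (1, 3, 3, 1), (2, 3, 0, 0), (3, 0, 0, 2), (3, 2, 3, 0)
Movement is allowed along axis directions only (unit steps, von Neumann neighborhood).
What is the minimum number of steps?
5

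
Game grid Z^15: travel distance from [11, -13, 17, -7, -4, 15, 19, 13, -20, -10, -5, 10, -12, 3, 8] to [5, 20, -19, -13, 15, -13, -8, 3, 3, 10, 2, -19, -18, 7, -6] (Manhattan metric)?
268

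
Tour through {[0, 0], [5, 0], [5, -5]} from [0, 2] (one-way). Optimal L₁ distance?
12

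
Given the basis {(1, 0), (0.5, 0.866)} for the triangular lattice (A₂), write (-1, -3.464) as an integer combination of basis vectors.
b₁ - 4b₂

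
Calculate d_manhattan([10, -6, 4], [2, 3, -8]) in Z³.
29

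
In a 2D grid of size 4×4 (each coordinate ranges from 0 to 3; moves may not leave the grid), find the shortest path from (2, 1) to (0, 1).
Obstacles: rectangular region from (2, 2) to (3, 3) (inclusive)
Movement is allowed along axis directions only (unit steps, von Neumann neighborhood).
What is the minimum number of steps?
2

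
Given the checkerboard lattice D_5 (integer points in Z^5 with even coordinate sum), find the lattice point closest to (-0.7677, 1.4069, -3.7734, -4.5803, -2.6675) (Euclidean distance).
(-1, 1, -4, -5, -3)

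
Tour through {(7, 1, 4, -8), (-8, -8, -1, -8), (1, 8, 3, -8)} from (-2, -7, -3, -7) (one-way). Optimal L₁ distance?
53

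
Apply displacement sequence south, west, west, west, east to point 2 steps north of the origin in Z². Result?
(-2, 1)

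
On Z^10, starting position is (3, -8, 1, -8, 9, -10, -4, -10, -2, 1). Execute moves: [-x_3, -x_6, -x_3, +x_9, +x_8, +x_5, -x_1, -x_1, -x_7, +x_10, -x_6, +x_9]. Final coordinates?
(1, -8, -1, -8, 10, -12, -5, -9, 0, 2)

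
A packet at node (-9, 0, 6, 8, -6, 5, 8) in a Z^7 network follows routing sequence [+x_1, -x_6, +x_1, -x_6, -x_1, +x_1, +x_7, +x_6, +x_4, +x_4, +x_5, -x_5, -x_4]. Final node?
(-7, 0, 6, 9, -6, 4, 9)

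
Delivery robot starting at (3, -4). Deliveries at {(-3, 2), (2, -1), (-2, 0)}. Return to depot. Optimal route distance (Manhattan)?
24
(one optimal route: (3, -4) → (-3, 2) → (-2, 0) → (2, -1) → (3, -4))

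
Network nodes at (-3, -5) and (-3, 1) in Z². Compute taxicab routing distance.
6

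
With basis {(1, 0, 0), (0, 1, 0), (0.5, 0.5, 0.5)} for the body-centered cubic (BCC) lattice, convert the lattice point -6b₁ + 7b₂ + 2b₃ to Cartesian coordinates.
(-5, 8, 1)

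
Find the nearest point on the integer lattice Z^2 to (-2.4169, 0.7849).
(-2, 1)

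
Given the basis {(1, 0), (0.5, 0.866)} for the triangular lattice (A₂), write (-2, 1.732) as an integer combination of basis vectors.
-3b₁ + 2b₂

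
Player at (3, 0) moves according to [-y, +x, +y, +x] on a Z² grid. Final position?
(5, 0)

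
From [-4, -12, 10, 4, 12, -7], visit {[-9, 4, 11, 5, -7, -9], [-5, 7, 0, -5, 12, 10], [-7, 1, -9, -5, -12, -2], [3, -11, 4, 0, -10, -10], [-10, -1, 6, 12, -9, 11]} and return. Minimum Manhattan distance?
288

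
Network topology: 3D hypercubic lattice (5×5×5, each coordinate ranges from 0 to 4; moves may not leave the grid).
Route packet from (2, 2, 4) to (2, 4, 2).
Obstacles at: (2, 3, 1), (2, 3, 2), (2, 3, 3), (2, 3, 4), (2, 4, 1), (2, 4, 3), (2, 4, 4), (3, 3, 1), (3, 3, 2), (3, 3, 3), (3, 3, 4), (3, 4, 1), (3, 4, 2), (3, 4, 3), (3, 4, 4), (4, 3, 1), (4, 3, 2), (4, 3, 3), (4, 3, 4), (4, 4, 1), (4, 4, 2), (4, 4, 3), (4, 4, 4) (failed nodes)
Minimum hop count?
6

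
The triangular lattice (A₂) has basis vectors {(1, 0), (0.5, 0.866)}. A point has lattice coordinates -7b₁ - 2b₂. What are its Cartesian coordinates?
(-8, -1.732)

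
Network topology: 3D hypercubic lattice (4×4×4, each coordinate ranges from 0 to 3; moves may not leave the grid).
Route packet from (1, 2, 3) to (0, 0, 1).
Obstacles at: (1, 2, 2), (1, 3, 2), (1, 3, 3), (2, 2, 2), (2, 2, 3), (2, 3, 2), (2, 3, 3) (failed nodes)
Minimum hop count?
5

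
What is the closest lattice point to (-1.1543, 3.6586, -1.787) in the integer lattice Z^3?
(-1, 4, -2)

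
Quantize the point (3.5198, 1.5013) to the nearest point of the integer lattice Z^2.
(4, 2)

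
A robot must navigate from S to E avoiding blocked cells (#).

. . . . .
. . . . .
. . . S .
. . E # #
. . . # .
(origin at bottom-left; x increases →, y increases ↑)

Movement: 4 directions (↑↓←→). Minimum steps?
2
(one shortest path: (3, 2) → (2, 2) → (2, 1))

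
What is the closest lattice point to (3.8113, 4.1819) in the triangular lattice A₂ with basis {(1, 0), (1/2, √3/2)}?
(3.5, 4.33)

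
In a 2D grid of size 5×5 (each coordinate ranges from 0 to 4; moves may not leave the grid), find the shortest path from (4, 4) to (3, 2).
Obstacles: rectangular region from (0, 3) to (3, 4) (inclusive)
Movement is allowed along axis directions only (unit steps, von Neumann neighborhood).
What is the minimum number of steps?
3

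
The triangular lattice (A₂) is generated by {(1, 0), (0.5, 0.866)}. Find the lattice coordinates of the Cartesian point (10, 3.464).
8b₁ + 4b₂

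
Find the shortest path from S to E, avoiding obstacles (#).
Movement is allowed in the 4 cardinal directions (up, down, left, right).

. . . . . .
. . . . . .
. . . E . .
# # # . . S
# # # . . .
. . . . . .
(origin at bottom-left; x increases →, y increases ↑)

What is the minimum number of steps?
3
(one shortest path: (5, 2) → (4, 2) → (3, 2) → (3, 3))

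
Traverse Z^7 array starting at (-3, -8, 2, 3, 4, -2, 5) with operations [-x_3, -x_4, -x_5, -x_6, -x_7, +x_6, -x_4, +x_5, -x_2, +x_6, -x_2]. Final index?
(-3, -10, 1, 1, 4, -1, 4)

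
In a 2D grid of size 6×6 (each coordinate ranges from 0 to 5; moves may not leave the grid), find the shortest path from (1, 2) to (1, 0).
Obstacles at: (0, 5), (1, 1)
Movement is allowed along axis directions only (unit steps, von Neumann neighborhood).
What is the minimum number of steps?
4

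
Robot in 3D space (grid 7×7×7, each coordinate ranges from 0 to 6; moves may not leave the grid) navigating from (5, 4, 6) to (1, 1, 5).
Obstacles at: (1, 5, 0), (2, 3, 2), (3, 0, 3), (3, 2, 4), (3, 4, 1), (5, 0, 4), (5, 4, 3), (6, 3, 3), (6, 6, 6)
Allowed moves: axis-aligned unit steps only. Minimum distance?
8
(one shortest path: (5, 4, 6) → (4, 4, 6) → (3, 4, 6) → (2, 4, 6) → (1, 4, 6) → (1, 3, 6) → (1, 2, 6) → (1, 1, 6) → (1, 1, 5))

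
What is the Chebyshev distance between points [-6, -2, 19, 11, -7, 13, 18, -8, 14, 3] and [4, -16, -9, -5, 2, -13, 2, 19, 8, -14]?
28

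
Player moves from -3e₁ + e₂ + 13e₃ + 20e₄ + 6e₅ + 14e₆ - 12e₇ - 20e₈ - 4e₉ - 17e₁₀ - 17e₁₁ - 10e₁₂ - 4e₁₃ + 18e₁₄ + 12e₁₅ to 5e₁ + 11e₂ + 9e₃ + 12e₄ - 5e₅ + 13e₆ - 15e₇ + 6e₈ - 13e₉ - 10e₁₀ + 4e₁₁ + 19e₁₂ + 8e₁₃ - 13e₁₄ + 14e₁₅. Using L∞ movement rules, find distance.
31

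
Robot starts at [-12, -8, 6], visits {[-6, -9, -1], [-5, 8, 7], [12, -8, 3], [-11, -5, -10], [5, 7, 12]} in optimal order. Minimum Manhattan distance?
108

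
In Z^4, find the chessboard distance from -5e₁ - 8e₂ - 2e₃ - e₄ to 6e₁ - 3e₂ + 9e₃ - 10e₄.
11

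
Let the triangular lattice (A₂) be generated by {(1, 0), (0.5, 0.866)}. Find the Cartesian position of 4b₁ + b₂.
(4.5, 0.866)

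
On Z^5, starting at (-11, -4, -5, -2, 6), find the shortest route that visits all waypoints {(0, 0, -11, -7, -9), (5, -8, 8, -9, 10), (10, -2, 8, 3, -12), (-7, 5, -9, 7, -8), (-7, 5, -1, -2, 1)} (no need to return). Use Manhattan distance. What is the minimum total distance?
166
(one optimal route: (-11, -4, -5, -2, 6) → (-7, 5, -1, -2, 1) → (-7, 5, -9, 7, -8) → (0, 0, -11, -7, -9) → (10, -2, 8, 3, -12) → (5, -8, 8, -9, 10))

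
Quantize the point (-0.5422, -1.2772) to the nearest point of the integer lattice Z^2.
(-1, -1)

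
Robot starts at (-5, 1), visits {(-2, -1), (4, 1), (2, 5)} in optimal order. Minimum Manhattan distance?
19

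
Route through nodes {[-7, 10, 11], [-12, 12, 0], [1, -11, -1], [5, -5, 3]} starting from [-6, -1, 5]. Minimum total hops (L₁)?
86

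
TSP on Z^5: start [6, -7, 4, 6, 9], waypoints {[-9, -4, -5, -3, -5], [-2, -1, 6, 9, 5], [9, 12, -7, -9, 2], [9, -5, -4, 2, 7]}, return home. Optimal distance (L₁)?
170
(one optimal route: (6, -7, 4, 6, 9) → (-2, -1, 6, 9, 5) → (-9, -4, -5, -3, -5) → (9, 12, -7, -9, 2) → (9, -5, -4, 2, 7) → (6, -7, 4, 6, 9))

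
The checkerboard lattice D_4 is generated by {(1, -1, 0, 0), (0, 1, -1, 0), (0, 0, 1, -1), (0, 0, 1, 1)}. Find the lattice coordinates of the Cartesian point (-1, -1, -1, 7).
-b₁ - 2b₂ - 5b₃ + 2b₄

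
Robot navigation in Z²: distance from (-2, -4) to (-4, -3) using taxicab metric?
3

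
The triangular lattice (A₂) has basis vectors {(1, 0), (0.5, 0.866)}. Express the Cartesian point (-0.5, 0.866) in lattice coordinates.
-b₁ + b₂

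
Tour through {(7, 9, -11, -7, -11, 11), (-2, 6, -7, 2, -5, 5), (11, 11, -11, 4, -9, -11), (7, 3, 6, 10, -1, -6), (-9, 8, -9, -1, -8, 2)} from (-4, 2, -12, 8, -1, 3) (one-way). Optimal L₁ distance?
169
(one optimal route: (-4, 2, -12, 8, -1, 3) → (-2, 6, -7, 2, -5, 5) → (-9, 8, -9, -1, -8, 2) → (7, 9, -11, -7, -11, 11) → (11, 11, -11, 4, -9, -11) → (7, 3, 6, 10, -1, -6))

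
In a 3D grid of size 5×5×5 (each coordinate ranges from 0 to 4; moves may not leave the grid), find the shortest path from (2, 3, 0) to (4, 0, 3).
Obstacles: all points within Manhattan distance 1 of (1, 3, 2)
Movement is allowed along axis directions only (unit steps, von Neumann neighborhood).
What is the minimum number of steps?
8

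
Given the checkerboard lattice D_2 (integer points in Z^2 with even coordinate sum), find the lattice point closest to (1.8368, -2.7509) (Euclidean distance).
(2, -2)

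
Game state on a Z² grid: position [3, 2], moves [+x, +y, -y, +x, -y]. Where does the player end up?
(5, 1)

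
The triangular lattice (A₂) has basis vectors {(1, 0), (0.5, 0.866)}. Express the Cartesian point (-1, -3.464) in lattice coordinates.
b₁ - 4b₂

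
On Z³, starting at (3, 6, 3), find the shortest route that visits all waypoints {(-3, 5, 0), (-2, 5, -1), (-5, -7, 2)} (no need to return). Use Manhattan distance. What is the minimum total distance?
28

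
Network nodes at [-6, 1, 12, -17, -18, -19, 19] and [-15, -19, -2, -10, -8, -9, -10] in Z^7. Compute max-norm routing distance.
29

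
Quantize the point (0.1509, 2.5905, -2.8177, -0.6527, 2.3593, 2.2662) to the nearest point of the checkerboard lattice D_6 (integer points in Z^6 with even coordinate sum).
(0, 2, -3, -1, 2, 2)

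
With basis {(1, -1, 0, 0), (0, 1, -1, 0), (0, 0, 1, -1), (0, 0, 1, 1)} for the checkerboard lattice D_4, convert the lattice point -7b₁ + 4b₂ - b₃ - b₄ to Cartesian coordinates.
(-7, 11, -6, 0)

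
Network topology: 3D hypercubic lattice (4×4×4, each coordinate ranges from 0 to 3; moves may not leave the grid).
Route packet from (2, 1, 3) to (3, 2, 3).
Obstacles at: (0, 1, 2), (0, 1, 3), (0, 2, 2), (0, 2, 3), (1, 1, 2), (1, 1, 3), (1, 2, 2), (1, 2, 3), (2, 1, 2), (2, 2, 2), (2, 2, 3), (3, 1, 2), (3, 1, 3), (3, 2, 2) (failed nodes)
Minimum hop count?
10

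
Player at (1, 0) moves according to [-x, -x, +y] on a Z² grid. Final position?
(-1, 1)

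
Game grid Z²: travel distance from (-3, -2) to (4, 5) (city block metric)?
14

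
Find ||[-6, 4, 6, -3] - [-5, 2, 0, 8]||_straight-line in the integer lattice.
12.7279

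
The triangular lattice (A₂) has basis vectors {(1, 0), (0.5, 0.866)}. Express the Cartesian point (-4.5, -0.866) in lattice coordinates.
-4b₁ - b₂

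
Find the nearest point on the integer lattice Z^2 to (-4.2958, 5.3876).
(-4, 5)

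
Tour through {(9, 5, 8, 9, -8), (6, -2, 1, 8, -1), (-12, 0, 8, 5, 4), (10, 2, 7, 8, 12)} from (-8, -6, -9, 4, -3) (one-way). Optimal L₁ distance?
121
(one optimal route: (-8, -6, -9, 4, -3) → (6, -2, 1, 8, -1) → (9, 5, 8, 9, -8) → (10, 2, 7, 8, 12) → (-12, 0, 8, 5, 4))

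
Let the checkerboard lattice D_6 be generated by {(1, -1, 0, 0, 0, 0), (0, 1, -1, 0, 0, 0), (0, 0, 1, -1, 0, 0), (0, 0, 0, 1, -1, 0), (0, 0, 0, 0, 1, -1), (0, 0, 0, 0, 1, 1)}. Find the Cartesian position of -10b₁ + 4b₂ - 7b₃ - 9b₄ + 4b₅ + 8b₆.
(-10, 14, -11, -2, 21, 4)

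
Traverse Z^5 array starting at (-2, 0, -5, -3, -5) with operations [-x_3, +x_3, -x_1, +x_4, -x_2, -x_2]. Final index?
(-3, -2, -5, -2, -5)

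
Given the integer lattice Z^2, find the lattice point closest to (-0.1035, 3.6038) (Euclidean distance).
(0, 4)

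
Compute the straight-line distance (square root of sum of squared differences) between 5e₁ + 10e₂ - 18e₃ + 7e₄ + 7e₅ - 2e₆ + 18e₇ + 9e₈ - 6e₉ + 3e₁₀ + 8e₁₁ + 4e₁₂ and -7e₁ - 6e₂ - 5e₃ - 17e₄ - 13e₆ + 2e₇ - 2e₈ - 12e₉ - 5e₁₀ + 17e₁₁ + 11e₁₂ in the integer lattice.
43.8406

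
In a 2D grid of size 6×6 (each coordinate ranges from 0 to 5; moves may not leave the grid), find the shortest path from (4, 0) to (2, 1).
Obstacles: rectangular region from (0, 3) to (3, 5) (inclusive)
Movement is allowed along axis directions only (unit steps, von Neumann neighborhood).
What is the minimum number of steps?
3
(one shortest path: (4, 0) → (3, 0) → (2, 0) → (2, 1))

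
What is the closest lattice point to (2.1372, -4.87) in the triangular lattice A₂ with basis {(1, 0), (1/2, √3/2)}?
(2, -5.196)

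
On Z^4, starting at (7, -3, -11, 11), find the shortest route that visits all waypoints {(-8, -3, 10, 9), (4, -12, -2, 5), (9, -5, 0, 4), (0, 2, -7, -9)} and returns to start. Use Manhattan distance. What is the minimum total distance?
158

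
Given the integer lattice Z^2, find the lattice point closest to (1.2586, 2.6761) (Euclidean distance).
(1, 3)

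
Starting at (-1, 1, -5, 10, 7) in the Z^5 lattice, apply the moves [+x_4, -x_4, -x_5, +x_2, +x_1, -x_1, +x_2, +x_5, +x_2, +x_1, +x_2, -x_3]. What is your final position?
(0, 5, -6, 10, 7)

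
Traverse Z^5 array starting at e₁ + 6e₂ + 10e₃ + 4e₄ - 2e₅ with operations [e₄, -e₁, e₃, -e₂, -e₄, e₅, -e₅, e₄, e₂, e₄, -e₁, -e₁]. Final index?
(-2, 6, 11, 6, -2)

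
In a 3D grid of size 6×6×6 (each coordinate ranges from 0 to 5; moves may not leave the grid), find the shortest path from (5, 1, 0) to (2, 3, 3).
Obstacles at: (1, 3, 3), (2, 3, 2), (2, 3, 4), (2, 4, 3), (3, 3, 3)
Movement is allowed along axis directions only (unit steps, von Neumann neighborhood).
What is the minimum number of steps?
8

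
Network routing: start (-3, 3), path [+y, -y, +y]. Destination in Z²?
(-3, 4)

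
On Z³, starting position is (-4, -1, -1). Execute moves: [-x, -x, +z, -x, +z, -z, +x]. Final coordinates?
(-6, -1, 0)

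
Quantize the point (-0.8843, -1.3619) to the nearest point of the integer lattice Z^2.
(-1, -1)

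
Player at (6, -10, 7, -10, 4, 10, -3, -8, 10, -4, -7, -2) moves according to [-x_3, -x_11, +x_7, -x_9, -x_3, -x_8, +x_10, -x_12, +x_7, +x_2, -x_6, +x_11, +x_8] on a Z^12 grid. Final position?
(6, -9, 5, -10, 4, 9, -1, -8, 9, -3, -7, -3)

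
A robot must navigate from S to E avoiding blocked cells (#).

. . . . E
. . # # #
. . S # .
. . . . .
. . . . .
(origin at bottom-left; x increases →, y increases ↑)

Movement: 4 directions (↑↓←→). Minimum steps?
6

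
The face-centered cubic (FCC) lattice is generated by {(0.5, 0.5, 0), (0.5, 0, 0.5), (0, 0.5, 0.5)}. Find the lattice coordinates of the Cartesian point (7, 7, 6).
8b₁ + 6b₂ + 6b₃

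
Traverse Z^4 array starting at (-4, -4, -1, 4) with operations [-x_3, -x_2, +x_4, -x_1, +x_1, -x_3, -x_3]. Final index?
(-4, -5, -4, 5)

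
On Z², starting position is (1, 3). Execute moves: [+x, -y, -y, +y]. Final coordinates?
(2, 2)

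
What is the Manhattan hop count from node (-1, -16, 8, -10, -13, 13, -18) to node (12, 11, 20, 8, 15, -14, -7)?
136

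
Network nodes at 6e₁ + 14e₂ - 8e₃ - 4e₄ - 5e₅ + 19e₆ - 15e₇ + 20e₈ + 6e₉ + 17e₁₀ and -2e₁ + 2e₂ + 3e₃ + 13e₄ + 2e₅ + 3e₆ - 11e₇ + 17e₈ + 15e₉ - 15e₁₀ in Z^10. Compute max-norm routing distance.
32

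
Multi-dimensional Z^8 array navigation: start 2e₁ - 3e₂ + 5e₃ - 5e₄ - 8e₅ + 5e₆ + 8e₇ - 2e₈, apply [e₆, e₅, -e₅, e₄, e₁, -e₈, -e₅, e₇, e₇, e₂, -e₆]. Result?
(3, -2, 5, -4, -9, 5, 10, -3)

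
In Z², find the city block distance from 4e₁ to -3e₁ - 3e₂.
10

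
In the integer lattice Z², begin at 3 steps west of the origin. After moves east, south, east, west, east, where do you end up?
(-1, -1)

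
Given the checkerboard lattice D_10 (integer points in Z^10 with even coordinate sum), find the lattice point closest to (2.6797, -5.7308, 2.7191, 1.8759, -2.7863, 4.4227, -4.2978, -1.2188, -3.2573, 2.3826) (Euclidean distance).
(3, -6, 3, 2, -3, 5, -4, -1, -3, 2)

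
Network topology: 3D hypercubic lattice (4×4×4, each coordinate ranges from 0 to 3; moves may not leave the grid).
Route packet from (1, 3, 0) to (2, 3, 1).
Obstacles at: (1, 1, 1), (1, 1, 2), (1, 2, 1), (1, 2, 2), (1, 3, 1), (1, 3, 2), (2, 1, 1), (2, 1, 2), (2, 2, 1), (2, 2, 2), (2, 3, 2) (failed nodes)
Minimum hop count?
2
(one shortest path: (1, 3, 0) → (2, 3, 0) → (2, 3, 1))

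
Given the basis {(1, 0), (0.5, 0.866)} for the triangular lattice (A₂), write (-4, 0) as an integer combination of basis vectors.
-4b₁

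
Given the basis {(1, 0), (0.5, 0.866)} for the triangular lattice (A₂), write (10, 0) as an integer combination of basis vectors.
10b₁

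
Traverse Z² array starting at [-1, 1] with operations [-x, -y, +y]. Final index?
(-2, 1)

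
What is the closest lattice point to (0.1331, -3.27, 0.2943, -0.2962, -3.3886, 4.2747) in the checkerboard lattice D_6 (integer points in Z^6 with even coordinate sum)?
(0, -3, 0, 0, -3, 4)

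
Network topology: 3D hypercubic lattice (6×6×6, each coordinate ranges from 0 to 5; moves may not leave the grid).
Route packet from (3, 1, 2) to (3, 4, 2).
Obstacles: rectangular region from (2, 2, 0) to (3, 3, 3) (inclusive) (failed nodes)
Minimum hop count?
5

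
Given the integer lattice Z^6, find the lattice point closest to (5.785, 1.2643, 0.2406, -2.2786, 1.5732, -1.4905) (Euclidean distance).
(6, 1, 0, -2, 2, -1)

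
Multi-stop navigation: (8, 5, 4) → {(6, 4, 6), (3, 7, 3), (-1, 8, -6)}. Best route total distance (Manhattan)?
28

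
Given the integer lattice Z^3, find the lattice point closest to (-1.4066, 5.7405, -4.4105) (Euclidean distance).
(-1, 6, -4)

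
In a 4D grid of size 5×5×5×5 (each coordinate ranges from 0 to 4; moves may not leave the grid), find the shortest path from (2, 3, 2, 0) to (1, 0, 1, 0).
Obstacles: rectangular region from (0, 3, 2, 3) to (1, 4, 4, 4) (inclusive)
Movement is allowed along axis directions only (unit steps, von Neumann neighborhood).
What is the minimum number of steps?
5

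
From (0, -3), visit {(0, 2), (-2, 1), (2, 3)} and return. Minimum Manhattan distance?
20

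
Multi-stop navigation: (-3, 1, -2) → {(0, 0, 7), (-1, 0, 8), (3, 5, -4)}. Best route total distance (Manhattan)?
33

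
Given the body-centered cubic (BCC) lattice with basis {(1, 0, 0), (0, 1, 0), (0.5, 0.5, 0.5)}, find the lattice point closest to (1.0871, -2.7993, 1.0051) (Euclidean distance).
(1, -3, 1)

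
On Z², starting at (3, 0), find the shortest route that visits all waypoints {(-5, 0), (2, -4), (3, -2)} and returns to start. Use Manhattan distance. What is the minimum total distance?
24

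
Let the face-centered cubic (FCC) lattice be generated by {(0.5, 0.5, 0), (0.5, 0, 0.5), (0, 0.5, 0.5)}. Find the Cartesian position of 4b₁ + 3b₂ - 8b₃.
(3.5, -2, -2.5)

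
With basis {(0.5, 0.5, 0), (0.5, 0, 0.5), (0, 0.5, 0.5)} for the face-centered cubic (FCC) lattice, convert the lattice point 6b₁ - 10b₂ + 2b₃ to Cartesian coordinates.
(-2, 4, -4)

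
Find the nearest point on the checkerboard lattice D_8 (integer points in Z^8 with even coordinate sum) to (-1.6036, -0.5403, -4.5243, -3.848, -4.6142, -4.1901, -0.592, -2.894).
(-2, -1, -4, -4, -5, -4, -1, -3)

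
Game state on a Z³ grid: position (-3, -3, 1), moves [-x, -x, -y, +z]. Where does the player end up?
(-5, -4, 2)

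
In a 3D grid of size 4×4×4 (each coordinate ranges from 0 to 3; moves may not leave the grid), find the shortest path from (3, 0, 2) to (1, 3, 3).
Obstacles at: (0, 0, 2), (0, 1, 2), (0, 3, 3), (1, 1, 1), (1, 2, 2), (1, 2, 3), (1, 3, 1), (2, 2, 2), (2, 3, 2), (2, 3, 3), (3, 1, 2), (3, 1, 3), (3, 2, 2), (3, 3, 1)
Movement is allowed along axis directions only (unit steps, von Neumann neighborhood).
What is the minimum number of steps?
10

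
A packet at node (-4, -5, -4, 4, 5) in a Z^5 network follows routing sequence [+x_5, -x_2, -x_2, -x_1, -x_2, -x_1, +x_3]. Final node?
(-6, -8, -3, 4, 6)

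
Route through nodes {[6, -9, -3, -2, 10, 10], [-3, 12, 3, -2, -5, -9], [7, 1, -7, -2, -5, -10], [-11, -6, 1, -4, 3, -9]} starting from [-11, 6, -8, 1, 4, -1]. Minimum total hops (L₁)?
155
(one optimal route: (-11, 6, -8, 1, 4, -1) → (-11, -6, 1, -4, 3, -9) → (-3, 12, 3, -2, -5, -9) → (7, 1, -7, -2, -5, -10) → (6, -9, -3, -2, 10, 10))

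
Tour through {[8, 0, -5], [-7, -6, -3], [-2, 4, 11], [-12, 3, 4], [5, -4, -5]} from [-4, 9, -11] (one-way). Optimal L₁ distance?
89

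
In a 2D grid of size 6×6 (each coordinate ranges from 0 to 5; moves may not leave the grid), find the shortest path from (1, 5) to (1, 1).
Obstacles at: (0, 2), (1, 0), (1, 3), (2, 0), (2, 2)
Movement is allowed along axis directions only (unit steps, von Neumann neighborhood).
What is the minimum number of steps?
8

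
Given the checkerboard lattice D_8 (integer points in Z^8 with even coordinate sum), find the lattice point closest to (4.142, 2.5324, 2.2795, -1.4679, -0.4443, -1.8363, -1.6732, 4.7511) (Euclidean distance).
(4, 3, 2, -2, 0, -2, -2, 5)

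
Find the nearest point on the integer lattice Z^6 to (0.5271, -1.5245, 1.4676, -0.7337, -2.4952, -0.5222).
(1, -2, 1, -1, -2, -1)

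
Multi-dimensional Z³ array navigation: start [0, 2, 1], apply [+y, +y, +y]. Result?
(0, 5, 1)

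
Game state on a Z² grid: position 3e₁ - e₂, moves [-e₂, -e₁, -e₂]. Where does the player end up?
(2, -3)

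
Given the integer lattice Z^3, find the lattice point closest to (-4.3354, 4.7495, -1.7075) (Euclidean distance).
(-4, 5, -2)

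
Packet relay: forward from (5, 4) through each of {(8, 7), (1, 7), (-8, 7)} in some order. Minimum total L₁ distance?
22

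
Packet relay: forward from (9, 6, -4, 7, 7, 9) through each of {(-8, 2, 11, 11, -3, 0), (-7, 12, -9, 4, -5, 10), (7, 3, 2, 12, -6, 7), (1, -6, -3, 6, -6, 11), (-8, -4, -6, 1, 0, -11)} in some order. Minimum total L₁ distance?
192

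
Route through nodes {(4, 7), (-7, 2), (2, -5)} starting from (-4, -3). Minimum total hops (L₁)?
38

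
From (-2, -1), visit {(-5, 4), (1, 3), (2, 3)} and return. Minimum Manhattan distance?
24
(one optimal route: (-2, -1) → (-5, 4) → (1, 3) → (2, 3) → (-2, -1))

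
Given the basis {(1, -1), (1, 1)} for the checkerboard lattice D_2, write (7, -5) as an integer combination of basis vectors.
6b₁ + b₂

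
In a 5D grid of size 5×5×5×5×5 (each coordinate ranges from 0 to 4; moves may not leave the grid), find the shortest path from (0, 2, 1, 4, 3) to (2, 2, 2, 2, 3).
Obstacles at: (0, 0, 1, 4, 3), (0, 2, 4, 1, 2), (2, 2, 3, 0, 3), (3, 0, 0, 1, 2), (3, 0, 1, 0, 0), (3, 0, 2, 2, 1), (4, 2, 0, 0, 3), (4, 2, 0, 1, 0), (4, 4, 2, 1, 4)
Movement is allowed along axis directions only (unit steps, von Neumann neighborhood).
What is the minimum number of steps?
5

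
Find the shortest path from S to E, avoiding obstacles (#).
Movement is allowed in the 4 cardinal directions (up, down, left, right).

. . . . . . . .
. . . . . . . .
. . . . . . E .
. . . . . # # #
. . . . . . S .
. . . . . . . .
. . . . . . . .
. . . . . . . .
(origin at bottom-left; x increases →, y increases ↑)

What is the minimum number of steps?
6
(one shortest path: (6, 3) → (5, 3) → (4, 3) → (4, 4) → (4, 5) → (5, 5) → (6, 5))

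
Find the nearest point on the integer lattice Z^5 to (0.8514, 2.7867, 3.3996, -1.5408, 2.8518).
(1, 3, 3, -2, 3)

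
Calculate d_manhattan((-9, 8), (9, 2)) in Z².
24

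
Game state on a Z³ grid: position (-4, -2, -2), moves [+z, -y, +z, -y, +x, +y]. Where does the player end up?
(-3, -3, 0)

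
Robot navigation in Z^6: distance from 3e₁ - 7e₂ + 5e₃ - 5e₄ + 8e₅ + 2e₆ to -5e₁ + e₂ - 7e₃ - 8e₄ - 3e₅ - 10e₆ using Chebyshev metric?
12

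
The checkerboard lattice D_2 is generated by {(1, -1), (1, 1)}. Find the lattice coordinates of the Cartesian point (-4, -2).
-b₁ - 3b₂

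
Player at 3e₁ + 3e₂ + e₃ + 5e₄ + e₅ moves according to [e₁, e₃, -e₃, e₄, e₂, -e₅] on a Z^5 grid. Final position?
(4, 4, 1, 6, 0)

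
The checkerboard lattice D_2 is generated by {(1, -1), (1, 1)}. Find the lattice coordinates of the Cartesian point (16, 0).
8b₁ + 8b₂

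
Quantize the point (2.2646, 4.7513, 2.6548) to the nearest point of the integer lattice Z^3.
(2, 5, 3)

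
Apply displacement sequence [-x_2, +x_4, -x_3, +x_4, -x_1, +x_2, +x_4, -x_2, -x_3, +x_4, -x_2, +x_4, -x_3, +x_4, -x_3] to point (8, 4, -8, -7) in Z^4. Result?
(7, 2, -12, -1)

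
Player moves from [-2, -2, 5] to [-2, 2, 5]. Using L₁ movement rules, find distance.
4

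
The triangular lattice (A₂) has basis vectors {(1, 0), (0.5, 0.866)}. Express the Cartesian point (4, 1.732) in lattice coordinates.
3b₁ + 2b₂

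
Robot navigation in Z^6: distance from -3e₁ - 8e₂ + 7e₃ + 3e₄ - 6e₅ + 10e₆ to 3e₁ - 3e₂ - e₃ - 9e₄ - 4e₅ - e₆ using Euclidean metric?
19.8494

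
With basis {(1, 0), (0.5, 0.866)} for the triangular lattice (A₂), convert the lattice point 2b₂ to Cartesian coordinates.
(1, 1.732)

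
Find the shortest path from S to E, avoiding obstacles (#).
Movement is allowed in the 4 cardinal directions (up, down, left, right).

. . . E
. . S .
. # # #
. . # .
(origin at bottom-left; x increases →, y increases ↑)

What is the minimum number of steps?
2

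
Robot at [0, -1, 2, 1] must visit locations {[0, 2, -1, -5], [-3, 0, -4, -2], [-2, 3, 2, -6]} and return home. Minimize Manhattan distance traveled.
44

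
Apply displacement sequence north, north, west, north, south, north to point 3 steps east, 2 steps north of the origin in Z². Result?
(2, 5)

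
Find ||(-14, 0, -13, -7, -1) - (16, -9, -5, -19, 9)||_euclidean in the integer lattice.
35.9026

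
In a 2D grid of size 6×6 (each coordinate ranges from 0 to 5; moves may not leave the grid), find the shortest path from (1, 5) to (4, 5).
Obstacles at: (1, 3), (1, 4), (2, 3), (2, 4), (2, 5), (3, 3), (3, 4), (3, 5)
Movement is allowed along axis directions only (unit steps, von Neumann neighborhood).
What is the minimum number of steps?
11
(one shortest path: (1, 5) → (0, 5) → (0, 4) → (0, 3) → (0, 2) → (1, 2) → (2, 2) → (3, 2) → (4, 2) → (4, 3) → (4, 4) → (4, 5))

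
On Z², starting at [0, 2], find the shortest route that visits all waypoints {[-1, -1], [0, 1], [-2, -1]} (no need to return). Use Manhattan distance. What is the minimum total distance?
5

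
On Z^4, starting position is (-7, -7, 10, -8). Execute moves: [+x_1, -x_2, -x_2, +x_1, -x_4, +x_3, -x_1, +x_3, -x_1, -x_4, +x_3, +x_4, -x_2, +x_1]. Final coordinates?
(-6, -10, 13, -9)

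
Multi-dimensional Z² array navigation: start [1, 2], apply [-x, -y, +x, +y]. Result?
(1, 2)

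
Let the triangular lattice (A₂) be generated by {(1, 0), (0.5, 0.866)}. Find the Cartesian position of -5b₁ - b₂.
(-5.5, -0.866)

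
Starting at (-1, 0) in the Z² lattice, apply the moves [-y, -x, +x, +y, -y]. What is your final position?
(-1, -1)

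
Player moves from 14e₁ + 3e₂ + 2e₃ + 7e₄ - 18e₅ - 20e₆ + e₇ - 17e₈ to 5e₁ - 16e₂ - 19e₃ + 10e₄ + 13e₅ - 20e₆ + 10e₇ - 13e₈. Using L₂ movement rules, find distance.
44.1588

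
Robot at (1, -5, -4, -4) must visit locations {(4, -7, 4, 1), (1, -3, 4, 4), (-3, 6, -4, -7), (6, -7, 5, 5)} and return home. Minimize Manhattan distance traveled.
86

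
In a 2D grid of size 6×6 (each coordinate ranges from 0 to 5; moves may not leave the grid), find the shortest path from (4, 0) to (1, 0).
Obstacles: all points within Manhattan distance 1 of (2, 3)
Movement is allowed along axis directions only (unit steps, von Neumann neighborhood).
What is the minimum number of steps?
3
(one shortest path: (4, 0) → (3, 0) → (2, 0) → (1, 0))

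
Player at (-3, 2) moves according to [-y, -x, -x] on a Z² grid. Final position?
(-5, 1)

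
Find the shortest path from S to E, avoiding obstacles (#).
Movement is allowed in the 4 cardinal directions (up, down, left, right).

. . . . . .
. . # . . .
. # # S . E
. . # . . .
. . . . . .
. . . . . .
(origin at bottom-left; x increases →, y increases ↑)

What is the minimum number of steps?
2
(one shortest path: (3, 3) → (4, 3) → (5, 3))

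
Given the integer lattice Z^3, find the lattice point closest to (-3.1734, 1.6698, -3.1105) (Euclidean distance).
(-3, 2, -3)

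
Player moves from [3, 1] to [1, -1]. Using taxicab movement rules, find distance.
4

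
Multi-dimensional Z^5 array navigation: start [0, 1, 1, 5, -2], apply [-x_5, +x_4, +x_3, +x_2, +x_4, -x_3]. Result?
(0, 2, 1, 7, -3)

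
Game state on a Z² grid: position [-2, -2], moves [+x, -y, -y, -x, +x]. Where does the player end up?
(-1, -4)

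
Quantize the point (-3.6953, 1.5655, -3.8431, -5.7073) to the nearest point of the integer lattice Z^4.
(-4, 2, -4, -6)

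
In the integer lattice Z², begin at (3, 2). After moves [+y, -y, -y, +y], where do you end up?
(3, 2)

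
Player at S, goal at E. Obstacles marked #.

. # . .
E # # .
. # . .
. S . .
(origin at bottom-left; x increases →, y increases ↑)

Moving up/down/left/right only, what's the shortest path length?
3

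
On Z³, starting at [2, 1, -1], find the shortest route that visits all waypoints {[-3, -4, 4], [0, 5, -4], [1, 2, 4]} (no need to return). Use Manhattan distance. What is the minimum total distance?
31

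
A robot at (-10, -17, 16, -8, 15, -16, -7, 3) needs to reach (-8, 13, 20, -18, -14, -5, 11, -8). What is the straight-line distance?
49.2646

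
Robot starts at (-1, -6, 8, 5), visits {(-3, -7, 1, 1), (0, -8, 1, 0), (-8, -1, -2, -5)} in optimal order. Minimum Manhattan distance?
40
(one optimal route: (-1, -6, 8, 5) → (0, -8, 1, 0) → (-3, -7, 1, 1) → (-8, -1, -2, -5))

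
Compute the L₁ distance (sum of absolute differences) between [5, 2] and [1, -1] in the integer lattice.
7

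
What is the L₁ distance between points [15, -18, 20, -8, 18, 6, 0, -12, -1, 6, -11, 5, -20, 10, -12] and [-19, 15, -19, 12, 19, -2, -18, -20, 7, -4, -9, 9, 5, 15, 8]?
235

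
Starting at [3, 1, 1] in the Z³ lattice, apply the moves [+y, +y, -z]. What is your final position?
(3, 3, 0)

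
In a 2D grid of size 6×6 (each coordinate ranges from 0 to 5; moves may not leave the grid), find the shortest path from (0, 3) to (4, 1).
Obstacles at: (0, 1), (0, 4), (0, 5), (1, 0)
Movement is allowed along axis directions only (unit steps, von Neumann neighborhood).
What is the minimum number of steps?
6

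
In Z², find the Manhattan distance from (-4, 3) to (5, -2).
14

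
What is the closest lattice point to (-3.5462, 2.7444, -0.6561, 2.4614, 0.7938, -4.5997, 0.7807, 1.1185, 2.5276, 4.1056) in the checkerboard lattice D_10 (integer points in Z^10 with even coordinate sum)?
(-4, 3, -1, 2, 1, -5, 1, 1, 2, 4)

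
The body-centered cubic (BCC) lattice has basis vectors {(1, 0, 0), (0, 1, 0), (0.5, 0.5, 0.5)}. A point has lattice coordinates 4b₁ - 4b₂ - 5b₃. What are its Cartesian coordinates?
(1.5, -6.5, -2.5)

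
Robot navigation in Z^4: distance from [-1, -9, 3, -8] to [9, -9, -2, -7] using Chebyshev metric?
10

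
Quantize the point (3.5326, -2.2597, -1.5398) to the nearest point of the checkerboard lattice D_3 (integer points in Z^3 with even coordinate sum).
(4, -2, -2)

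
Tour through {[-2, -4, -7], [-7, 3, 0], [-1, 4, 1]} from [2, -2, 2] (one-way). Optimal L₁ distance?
37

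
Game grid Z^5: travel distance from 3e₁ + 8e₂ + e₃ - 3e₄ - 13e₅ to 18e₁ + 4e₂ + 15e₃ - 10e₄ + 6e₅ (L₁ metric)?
59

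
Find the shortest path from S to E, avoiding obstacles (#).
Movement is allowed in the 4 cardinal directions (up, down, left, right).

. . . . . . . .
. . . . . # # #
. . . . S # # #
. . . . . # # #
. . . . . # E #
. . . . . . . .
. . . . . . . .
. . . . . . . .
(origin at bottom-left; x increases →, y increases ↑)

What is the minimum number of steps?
6
(one shortest path: (4, 5) → (4, 4) → (4, 3) → (4, 2) → (5, 2) → (6, 2) → (6, 3))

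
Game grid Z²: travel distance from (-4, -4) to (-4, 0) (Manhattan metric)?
4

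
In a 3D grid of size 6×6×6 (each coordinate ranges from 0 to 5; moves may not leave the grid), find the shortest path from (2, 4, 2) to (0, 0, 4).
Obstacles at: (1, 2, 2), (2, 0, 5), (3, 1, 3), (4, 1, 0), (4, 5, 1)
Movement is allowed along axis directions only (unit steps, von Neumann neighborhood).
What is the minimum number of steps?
8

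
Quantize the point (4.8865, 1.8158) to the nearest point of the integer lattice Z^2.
(5, 2)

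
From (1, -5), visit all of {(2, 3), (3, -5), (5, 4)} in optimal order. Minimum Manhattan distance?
15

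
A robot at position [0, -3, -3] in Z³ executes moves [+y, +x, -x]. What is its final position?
(0, -2, -3)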